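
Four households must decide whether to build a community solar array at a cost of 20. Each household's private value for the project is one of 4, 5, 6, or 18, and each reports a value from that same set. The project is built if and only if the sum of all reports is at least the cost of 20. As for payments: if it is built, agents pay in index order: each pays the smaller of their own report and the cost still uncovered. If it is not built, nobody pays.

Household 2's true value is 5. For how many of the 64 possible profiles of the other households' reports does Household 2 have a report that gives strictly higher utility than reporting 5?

Others report (4, 4, 18): truth gives 0; report 4 gives 1 > 0. Violating.
Others report (4, 5, 18): truth gives 0; report 4 gives 1 > 0. Violating.
Others report (4, 6, 6): truth gives 0; report 4 gives 1 > 0. Violating.
Others report (4, 6, 18): truth gives 0; report 4 gives 1 > 0. Violating.
Others report (4, 4, 4): truth gives 0; no alternative beats it.
Others report (4, 4, 5): truth gives 0; no alternative beats it.
(Checking all 64 profiles: 31 have a profitable deviation, 33 do not.)

31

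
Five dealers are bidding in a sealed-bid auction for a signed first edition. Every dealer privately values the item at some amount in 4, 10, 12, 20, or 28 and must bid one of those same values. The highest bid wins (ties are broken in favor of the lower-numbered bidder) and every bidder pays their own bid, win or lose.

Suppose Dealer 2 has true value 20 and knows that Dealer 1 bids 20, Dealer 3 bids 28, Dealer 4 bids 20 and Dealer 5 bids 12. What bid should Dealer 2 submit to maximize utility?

4

Bid 4: loses but pays 4, utility -4.
Bid 10: loses but pays 10, utility -10.
Bid 12: loses but pays 12, utility -12.
Bid 20: loses but pays 20, utility -20.
Bid 28: wins, pays 28, utility 20 - 28 = -8.
The best choice is 4 with utility -4.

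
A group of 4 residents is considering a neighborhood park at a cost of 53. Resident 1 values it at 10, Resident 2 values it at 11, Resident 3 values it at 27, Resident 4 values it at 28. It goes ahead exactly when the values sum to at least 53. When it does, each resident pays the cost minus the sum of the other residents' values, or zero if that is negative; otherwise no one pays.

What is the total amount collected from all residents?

9

Total value 76 ≥ cost 53, so it is built.
Resident 1: others sum to 66; max(0, 53 - 66) = 0.
Resident 2: others sum to 65; max(0, 53 - 65) = 0.
Resident 3: others sum to 49; max(0, 53 - 49) = 4.
Resident 4: others sum to 48; max(0, 53 - 48) = 5.
Total collected = 0 + 0 + 4 + 5 = 9.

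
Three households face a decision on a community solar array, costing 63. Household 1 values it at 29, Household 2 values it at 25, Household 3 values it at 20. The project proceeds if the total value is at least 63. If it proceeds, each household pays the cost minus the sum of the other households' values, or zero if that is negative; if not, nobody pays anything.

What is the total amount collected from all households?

41

Total value 74 ≥ cost 63, so it is built.
Household 1: others sum to 45; max(0, 63 - 45) = 18.
Household 2: others sum to 49; max(0, 63 - 49) = 14.
Household 3: others sum to 54; max(0, 63 - 54) = 9.
Total collected = 18 + 14 + 9 = 41.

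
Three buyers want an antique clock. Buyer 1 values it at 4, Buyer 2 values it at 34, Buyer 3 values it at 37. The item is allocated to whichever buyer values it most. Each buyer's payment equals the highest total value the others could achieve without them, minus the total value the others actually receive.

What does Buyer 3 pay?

34

Buyer 3 has the highest value and receives the item.
Without Buyer 3, the item would go to the next-highest value, 34, so the others could achieve 34.
With Buyer 3 present and winning, the others receive nothing, so their total is 0.
Payment = 34 - 0 = 34.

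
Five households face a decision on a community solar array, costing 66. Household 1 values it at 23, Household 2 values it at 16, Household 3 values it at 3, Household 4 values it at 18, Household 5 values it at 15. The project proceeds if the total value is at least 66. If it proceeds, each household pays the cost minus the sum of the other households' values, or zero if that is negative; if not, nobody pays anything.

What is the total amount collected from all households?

36

Total value 75 ≥ cost 66, so it is built.
Household 1: others sum to 52; max(0, 66 - 52) = 14.
Household 2: others sum to 59; max(0, 66 - 59) = 7.
Household 3: others sum to 72; max(0, 66 - 72) = 0.
Household 4: others sum to 57; max(0, 66 - 57) = 9.
Household 5: others sum to 60; max(0, 66 - 60) = 6.
Total collected = 14 + 7 + 0 + 9 + 6 = 36.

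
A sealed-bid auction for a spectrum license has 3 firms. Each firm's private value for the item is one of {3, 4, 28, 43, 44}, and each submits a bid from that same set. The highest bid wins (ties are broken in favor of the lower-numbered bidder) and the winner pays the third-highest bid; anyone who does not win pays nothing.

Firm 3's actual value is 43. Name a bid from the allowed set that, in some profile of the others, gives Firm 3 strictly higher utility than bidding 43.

44

Suppose Firm 1 bids 3 and Firm 2 bids 43.
Bid 43: loses, pays 0, utility 0.
Bid 44: wins, pays 3, utility 43 - 3 = 40.
So bidding 44 beats truth here (40 > 0).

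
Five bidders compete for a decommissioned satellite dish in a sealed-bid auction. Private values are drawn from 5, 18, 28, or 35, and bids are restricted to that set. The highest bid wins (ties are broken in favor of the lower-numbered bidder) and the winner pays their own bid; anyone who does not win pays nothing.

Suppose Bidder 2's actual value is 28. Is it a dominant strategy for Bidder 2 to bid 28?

No

Consider the case where Bidder 1 bids 5, Bidder 3 bids 5, Bidder 4 bids 5 and Bidder 5 bids 5.
Truthful bid 28: wins, pays 28, utility 28 - 28 = 0.
Bid 18 instead: wins, pays 18, utility 28 - 18 = 10.
Since 10 > 0, bidding 18 is strictly better here, so truthful bidding is not dominant.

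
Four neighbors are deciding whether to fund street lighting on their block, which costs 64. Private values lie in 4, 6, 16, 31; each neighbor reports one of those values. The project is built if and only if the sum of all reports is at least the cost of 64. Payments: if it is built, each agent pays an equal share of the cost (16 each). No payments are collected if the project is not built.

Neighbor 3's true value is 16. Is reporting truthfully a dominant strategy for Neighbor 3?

Yes

Check each profile of the others' reports and compare truth against every alternative report.
Others report (4, 4, 4): truth gives 0, best alternative gives 0.
Others report (4, 4, 6): truth gives 0, best alternative gives 0.
Others report (4, 4, 16): truth gives 0, best alternative gives 0.
Others report (4, 4, 31): truth gives 0, best alternative gives 0.
Others report (4, 6, 4): truth gives 0, best alternative gives 0.
Others report (4, 6, 6): truth gives 0, best alternative gives 0.
(Remaining 58 profiles checked similarly; truth is weakly best in each.)
In every case the truthful report is at least as good as any alternative, so it is a dominant strategy.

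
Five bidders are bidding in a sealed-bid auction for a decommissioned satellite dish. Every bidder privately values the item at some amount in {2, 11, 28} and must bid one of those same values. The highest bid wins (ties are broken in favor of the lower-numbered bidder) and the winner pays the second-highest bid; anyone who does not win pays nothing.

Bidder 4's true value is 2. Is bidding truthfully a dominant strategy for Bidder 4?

Check each profile of the others' bids and compare truth against every alternative bid.
Others bid (2, 2, 2, 11): truth gives 0, best alternative gives -9.
Others bid (2, 2, 2, 2): truth gives 0, best alternative gives 0.
Others bid (2, 2, 2, 28): truth gives 0, best alternative gives 0.
Others bid (2, 2, 11, 2): truth gives 0, best alternative gives 0.
Others bid (2, 2, 11, 11): truth gives 0, best alternative gives 0.
Others bid (2, 2, 11, 28): truth gives 0, best alternative gives 0.
(Remaining 75 profiles checked similarly; truth is weakly best in each.)
In every case the truthful bid is at least as good as any alternative, so it is a dominant strategy.

Yes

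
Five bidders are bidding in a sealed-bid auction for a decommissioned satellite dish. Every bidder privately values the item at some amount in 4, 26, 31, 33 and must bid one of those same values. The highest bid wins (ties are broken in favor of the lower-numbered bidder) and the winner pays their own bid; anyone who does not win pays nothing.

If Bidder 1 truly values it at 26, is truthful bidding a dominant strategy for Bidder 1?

Consider the case where Bidder 2 bids 4, Bidder 3 bids 4, Bidder 4 bids 4 and Bidder 5 bids 4.
Truthful bid 26: wins, pays 26, utility 26 - 26 = 0.
Bid 4 instead: wins, pays 4, utility 26 - 4 = 22.
Since 22 > 0, bidding 4 is strictly better here, so truthful bidding is not dominant.

No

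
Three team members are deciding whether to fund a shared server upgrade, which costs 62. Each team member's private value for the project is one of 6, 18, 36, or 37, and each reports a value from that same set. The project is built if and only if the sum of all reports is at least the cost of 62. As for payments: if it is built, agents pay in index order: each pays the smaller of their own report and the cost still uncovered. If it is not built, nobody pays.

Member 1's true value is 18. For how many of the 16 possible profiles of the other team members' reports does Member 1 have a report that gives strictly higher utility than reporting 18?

4

Others report (36, 36): truth gives 0; report 6 gives 12 > 0. Violating.
Others report (36, 37): truth gives 0; report 6 gives 12 > 0. Violating.
Others report (37, 36): truth gives 0; report 6 gives 12 > 0. Violating.
Others report (37, 37): truth gives 0; report 6 gives 12 > 0. Violating.
Others report (6, 6): truth gives 0; no alternative beats it.
Others report (6, 18): truth gives 0; no alternative beats it.
(Checking all 16 profiles: 4 have a profitable deviation, 12 do not.)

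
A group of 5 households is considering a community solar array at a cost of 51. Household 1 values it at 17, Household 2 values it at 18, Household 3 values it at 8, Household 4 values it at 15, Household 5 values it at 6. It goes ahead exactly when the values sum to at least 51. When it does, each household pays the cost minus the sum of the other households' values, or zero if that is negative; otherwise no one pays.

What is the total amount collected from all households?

11

Total value 64 ≥ cost 51, so it is built.
Household 1: others sum to 47; max(0, 51 - 47) = 4.
Household 2: others sum to 46; max(0, 51 - 46) = 5.
Household 3: others sum to 56; max(0, 51 - 56) = 0.
Household 4: others sum to 49; max(0, 51 - 49) = 2.
Household 5: others sum to 58; max(0, 51 - 58) = 0.
Total collected = 4 + 5 + 0 + 2 + 0 = 11.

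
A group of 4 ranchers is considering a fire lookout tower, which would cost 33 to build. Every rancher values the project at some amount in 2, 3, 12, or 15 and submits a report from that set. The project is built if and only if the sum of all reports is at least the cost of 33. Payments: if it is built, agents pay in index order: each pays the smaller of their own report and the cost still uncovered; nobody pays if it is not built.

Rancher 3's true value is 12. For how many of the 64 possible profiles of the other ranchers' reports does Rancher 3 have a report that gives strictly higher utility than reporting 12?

Others report (2, 15, 15): truth gives 0; report 2 gives 10 > 0. Violating.
Others report (3, 12, 15): truth gives 0; report 3 gives 9 > 0. Violating.
Others report (3, 15, 12): truth gives 0; report 3 gives 9 > 0. Violating.
Others report (3, 15, 15): truth gives 0; report 2 gives 10 > 0. Violating.
Others report (2, 2, 2): truth gives 0; no alternative beats it.
Others report (2, 2, 3): truth gives 0; no alternative beats it.
(Checking all 64 profiles: 20 have a profitable deviation, 44 do not.)

20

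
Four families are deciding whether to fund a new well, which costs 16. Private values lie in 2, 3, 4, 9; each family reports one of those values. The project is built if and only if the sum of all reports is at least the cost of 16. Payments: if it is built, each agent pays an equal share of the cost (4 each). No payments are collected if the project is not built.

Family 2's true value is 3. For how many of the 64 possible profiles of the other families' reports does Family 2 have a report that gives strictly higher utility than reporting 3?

Others report (2, 2, 9): truth gives -1; report 2 gives 0 > -1. Violating.
Others report (2, 9, 2): truth gives -1; report 2 gives 0 > -1. Violating.
Others report (9, 2, 2): truth gives -1; report 2 gives 0 > -1. Violating.
Others report (2, 2, 2): truth gives 0; no alternative beats it.
Others report (2, 2, 3): truth gives 0; no alternative beats it.
(Checking all 64 profiles: 3 have a profitable deviation, 61 do not.)

3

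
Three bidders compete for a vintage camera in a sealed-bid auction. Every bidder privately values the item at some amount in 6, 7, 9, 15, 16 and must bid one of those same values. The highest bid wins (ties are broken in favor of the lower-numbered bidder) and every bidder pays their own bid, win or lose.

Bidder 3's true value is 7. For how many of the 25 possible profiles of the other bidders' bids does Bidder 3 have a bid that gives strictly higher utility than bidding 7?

24

Others bid (6, 7): truth gives -7; bid 9 gives -2 > -7. Violating.
Others bid (6, 9): truth gives -7; bid 6 gives -6 > -7. Violating.
Others bid (6, 15): truth gives -7; bid 6 gives -6 > -7. Violating.
Others bid (6, 16): truth gives -7; bid 6 gives -6 > -7. Violating.
Others bid (6, 6): truth gives 0; no alternative beats it.
(Checking all 25 profiles: 24 have a profitable deviation, 1 does not.)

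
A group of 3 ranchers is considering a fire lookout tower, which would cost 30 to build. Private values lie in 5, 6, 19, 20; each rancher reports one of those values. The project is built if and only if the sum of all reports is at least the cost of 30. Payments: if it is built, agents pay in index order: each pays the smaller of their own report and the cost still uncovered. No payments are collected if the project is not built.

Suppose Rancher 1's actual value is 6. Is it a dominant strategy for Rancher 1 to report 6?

No

Consider the case where Rancher 2 reports 5 and Rancher 3 reports 20.
Truthful report 6: project built, pays 6, utility 6 - 6 = 0.
Report 5 instead: project built, pays 5, utility 6 - 5 = 1.
Since 1 > 0, reporting 5 is strictly better here, so truthful reporting is not dominant.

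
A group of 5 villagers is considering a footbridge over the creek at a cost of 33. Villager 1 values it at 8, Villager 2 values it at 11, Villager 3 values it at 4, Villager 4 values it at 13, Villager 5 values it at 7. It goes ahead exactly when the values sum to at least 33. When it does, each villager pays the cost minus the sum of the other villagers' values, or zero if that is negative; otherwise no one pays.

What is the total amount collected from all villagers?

4

Total value 43 ≥ cost 33, so it is built.
Villager 1: others sum to 35; max(0, 33 - 35) = 0.
Villager 2: others sum to 32; max(0, 33 - 32) = 1.
Villager 3: others sum to 39; max(0, 33 - 39) = 0.
Villager 4: others sum to 30; max(0, 33 - 30) = 3.
Villager 5: others sum to 36; max(0, 33 - 36) = 0.
Total collected = 0 + 1 + 0 + 3 + 0 = 4.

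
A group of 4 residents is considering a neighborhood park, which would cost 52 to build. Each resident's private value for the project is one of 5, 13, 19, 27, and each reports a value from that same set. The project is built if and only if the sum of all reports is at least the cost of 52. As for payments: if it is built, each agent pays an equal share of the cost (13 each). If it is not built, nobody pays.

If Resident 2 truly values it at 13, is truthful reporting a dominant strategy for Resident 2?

Yes

Check each profile of the others' reports and compare truth against every alternative report.
Others report (5, 5, 5): truth gives 0, best alternative gives 0.
Others report (5, 5, 13): truth gives 0, best alternative gives 0.
Others report (5, 5, 19): truth gives 0, best alternative gives 0.
Others report (5, 5, 27): truth gives 0, best alternative gives 0.
Others report (5, 13, 5): truth gives 0, best alternative gives 0.
Others report (5, 13, 13): truth gives 0, best alternative gives 0.
(Remaining 58 profiles checked similarly; truth is weakly best in each.)
In every case the truthful report is at least as good as any alternative, so it is a dominant strategy.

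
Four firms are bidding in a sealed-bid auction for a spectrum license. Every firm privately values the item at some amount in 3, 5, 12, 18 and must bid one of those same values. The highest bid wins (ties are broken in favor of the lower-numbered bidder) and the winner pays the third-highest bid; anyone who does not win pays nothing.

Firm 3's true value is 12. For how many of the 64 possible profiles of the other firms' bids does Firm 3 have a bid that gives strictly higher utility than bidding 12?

12

Others bid (3, 3, 18): truth gives 0; bid 18 gives 9 > 0. Violating.
Others bid (3, 5, 18): truth gives 0; bid 18 gives 7 > 0. Violating.
Others bid (3, 12, 3): truth gives 0; bid 18 gives 9 > 0. Violating.
Others bid (3, 12, 5): truth gives 0; bid 18 gives 7 > 0. Violating.
Others bid (3, 3, 3): truth gives 9; no alternative beats it.
Others bid (3, 3, 5): truth gives 9; no alternative beats it.
(Checking all 64 profiles: 12 have a profitable deviation, 52 do not.)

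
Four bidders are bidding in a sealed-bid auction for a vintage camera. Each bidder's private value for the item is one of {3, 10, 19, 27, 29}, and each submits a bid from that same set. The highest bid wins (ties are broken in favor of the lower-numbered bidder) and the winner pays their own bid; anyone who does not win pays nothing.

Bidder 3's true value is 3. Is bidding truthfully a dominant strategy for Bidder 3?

Yes

Check each profile of the others' bids and compare truth against every alternative bid.
Others bid (3, 3, 3): truth gives 0, best alternative gives -7.
Others bid (3, 3, 10): truth gives 0, best alternative gives -7.
Others bid (3, 3, 19): truth gives 0, best alternative gives 0.
Others bid (3, 3, 27): truth gives 0, best alternative gives 0.
Others bid (3, 3, 29): truth gives 0, best alternative gives 0.
Others bid (3, 10, 3): truth gives 0, best alternative gives 0.
(Remaining 119 profiles checked similarly; truth is weakly best in each.)
In every case the truthful bid is at least as good as any alternative, so it is a dominant strategy.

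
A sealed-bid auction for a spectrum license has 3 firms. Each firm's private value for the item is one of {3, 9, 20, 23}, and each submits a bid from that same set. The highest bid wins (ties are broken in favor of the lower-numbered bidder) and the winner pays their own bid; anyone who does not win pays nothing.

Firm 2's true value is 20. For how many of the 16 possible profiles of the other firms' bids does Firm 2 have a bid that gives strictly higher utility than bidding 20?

Others bid (3, 3): truth gives 0; bid 9 gives 11 > 0. Violating.
Others bid (3, 9): truth gives 0; bid 9 gives 11 > 0. Violating.
Others bid (3, 20): truth gives 0; no alternative beats it.
Others bid (3, 23): truth gives 0; no alternative beats it.
(Checking all 16 profiles: 2 have a profitable deviation, 14 do not.)

2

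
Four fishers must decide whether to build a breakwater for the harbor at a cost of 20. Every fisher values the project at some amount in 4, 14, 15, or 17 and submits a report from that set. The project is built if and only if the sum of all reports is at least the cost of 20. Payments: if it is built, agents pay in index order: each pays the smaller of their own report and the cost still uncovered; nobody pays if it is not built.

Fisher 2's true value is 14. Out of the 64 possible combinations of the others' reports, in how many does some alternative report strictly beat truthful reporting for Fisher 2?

Others report (4, 4, 14): truth gives 0; report 4 gives 10 > 0. Violating.
Others report (4, 4, 15): truth gives 0; report 4 gives 10 > 0. Violating.
Others report (4, 4, 17): truth gives 0; report 4 gives 10 > 0. Violating.
Others report (4, 14, 4): truth gives 0; report 4 gives 10 > 0. Violating.
Others report (4, 4, 4): truth gives 0; no alternative beats it.
Others report (17, 4, 4): truth gives 11; no alternative beats it.
(Checking all 64 profiles: 47 have a profitable deviation, 17 do not.)

47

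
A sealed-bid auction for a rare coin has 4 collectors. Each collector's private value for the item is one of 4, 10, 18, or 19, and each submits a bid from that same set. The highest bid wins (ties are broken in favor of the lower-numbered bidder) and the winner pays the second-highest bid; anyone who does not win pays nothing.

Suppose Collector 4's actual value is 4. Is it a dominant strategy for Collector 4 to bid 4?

Yes

Check each profile of the others' bids and compare truth against every alternative bid.
Others bid (4, 4, 4): truth gives 0, best alternative gives 0.
Others bid (4, 4, 10): truth gives 0, best alternative gives 0.
Others bid (4, 4, 18): truth gives 0, best alternative gives 0.
Others bid (4, 4, 19): truth gives 0, best alternative gives 0.
Others bid (4, 10, 4): truth gives 0, best alternative gives 0.
Others bid (4, 10, 10): truth gives 0, best alternative gives 0.
(Remaining 58 profiles checked similarly; truth is weakly best in each.)
In every case the truthful bid is at least as good as any alternative, so it is a dominant strategy.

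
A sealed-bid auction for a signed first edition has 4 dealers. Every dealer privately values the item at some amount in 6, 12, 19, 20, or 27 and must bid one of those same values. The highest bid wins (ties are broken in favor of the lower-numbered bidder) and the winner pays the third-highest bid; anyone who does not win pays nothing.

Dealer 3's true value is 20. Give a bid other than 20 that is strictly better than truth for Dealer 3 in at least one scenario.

Suppose Dealer 1 bids 6, Dealer 2 bids 6 and Dealer 4 bids 27.
Bid 20: loses, pays 0, utility 0.
Bid 27: wins, pays 6, utility 20 - 6 = 14.
So bidding 27 beats truth here (14 > 0).

27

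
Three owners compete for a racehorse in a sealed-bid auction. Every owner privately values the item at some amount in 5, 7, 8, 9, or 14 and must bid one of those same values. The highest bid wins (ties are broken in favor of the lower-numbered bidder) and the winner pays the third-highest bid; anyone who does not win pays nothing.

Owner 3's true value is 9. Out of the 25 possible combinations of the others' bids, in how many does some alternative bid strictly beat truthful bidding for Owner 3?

6

Others bid (5, 9): truth gives 0; bid 14 gives 4 > 0. Violating.
Others bid (7, 9): truth gives 0; bid 14 gives 2 > 0. Violating.
Others bid (8, 9): truth gives 0; bid 14 gives 1 > 0. Violating.
Others bid (9, 5): truth gives 0; bid 14 gives 4 > 0. Violating.
Others bid (5, 5): truth gives 4; no alternative beats it.
Others bid (5, 7): truth gives 4; no alternative beats it.
(Checking all 25 profiles: 6 have a profitable deviation, 19 do not.)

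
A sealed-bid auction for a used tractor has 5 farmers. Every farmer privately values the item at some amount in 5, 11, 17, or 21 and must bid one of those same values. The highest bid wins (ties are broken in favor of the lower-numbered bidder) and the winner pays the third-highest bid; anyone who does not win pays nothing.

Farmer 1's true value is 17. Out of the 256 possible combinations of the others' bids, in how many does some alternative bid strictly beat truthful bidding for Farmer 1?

Others bid (5, 5, 5, 21): truth gives 0; bid 21 gives 12 > 0. Violating.
Others bid (5, 5, 11, 21): truth gives 0; bid 21 gives 6 > 0. Violating.
Others bid (5, 5, 21, 5): truth gives 0; bid 21 gives 12 > 0. Violating.
Others bid (5, 5, 21, 11): truth gives 0; bid 21 gives 6 > 0. Violating.
Others bid (5, 5, 5, 5): truth gives 12; no alternative beats it.
Others bid (5, 5, 5, 11): truth gives 12; no alternative beats it.
(Checking all 256 profiles: 32 have a profitable deviation, 224 do not.)

32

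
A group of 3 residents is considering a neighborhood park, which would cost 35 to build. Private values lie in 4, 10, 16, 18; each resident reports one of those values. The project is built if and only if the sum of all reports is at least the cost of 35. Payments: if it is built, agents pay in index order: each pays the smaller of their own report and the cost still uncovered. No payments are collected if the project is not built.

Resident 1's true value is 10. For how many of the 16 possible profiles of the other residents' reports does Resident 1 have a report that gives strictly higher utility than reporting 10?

Others report (16, 16): truth gives 0; report 4 gives 6 > 0. Violating.
Others report (16, 18): truth gives 0; report 4 gives 6 > 0. Violating.
Others report (18, 16): truth gives 0; report 4 gives 6 > 0. Violating.
Others report (18, 18): truth gives 0; report 4 gives 6 > 0. Violating.
Others report (4, 4): truth gives 0; no alternative beats it.
Others report (4, 10): truth gives 0; no alternative beats it.
(Checking all 16 profiles: 4 have a profitable deviation, 12 do not.)

4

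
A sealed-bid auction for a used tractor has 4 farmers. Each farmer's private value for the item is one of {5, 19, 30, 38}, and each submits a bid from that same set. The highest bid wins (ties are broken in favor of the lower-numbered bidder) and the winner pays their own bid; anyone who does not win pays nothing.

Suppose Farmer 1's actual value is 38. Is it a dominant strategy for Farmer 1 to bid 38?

No

Consider the case where Farmer 2 bids 5, Farmer 3 bids 5 and Farmer 4 bids 5.
Truthful bid 38: wins, pays 38, utility 38 - 38 = 0.
Bid 5 instead: wins, pays 5, utility 38 - 5 = 33.
Since 33 > 0, bidding 5 is strictly better here, so truthful bidding is not dominant.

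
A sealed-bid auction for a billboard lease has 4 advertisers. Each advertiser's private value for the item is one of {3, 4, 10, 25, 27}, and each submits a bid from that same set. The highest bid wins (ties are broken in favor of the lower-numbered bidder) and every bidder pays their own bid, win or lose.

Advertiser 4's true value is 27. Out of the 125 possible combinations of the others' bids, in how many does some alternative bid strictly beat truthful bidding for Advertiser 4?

88

Others bid (3, 3, 3): truth gives 0; bid 4 gives 23 > 0. Violating.
Others bid (3, 3, 4): truth gives 0; bid 10 gives 17 > 0. Violating.
Others bid (3, 3, 10): truth gives 0; bid 25 gives 2 > 0. Violating.
Others bid (3, 3, 27): truth gives -27; bid 3 gives -3 > -27. Violating.
Others bid (3, 3, 25): truth gives 0; no alternative beats it.
Others bid (3, 4, 25): truth gives 0; no alternative beats it.
(Checking all 125 profiles: 88 have a profitable deviation, 37 do not.)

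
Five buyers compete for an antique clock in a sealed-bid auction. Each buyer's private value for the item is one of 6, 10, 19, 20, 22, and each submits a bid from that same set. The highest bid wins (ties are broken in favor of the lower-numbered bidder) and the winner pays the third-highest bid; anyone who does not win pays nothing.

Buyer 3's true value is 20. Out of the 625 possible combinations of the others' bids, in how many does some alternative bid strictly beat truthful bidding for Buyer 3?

108

Others bid (6, 6, 6, 22): truth gives 0; bid 22 gives 14 > 0. Violating.
Others bid (6, 6, 10, 22): truth gives 0; bid 22 gives 10 > 0. Violating.
Others bid (6, 6, 19, 22): truth gives 0; bid 22 gives 1 > 0. Violating.
Others bid (6, 6, 22, 6): truth gives 0; bid 22 gives 14 > 0. Violating.
Others bid (6, 6, 6, 6): truth gives 14; no alternative beats it.
Others bid (6, 6, 6, 10): truth gives 14; no alternative beats it.
(Checking all 625 profiles: 108 have a profitable deviation, 517 do not.)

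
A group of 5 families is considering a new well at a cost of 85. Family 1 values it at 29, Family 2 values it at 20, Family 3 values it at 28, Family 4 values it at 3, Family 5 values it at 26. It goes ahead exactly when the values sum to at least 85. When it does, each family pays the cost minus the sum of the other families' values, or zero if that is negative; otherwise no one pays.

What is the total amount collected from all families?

20

Total value 106 ≥ cost 85, so it is built.
Family 1: others sum to 77; max(0, 85 - 77) = 8.
Family 2: others sum to 86; max(0, 85 - 86) = 0.
Family 3: others sum to 78; max(0, 85 - 78) = 7.
Family 4: others sum to 103; max(0, 85 - 103) = 0.
Family 5: others sum to 80; max(0, 85 - 80) = 5.
Total collected = 8 + 0 + 7 + 0 + 5 = 20.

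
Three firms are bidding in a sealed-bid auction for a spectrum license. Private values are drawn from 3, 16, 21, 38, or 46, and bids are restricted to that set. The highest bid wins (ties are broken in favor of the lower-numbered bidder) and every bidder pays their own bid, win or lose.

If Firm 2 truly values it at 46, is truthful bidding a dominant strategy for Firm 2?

No

Consider the case where Firm 1 bids 3 and Firm 3 bids 3.
Truthful bid 46: wins, pays 46, utility 46 - 46 = 0.
Bid 16 instead: wins, pays 16, utility 46 - 16 = 30.
Since 30 > 0, bidding 16 is strictly better here, so truthful bidding is not dominant.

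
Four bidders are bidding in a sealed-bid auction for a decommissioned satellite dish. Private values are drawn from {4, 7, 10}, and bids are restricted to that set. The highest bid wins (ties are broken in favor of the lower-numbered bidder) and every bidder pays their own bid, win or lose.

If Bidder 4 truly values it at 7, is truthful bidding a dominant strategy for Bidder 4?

Consider the case where Bidder 1 bids 4, Bidder 2 bids 4 and Bidder 3 bids 7.
Truthful bid 7: loses but pays 7, utility -7.
Bid 4 instead: loses but pays 4, utility -4.
Since -4 > -7, bidding 4 is strictly better here, so truthful bidding is not dominant.

No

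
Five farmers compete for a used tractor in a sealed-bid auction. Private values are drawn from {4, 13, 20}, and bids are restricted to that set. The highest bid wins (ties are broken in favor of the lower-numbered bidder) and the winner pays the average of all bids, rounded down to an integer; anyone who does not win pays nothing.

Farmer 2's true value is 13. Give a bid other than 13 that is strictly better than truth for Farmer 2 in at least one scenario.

20

Suppose Farmer 1 bids 4, Farmer 3 bids 4, Farmer 4 bids 4 and Farmer 5 bids 20.
Bid 13: loses, pays 0, utility 0.
Bid 20: wins, pays 10, utility 13 - 10 = 3.
So bidding 20 beats truth here (3 > 0).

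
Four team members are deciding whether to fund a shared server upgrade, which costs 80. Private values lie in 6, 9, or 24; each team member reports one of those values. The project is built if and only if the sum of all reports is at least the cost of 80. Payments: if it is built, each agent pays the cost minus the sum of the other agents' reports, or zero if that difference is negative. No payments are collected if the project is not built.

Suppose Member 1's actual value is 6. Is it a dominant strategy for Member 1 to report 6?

Check each profile of the others' reports and compare truth against every alternative report.
Others report (24, 24, 24): truth gives 0, best alternative gives -2.
Others report (6, 6, 6): truth gives 0, best alternative gives 0.
Others report (6, 6, 9): truth gives 0, best alternative gives 0.
Others report (6, 6, 24): truth gives 0, best alternative gives 0.
Others report (6, 9, 6): truth gives 0, best alternative gives 0.
Others report (6, 9, 9): truth gives 0, best alternative gives 0.
(Remaining 21 profiles checked similarly; truth is weakly best in each.)
In every case the truthful report is at least as good as any alternative, so it is a dominant strategy.

Yes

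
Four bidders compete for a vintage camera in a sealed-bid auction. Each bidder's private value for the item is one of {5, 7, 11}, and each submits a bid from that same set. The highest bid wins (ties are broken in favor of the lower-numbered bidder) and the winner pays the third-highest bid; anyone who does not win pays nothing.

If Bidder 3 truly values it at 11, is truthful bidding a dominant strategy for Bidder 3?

Yes

Check each profile of the others' bids and compare truth against every alternative bid.
Others bid (5, 5, 11): truth gives 6, best alternative gives 0.
Others bid (5, 7, 5): truth gives 6, best alternative gives 0.
Others bid (7, 5, 5): truth gives 6, best alternative gives 0.
Others bid (5, 7, 7): truth gives 4, best alternative gives 0.
Others bid (5, 7, 11): truth gives 4, best alternative gives 0.
Others bid (7, 5, 7): truth gives 4, best alternative gives 0.
(Remaining 21 profiles checked similarly; truth is weakly best in each.)
In every case the truthful bid is at least as good as any alternative, so it is a dominant strategy.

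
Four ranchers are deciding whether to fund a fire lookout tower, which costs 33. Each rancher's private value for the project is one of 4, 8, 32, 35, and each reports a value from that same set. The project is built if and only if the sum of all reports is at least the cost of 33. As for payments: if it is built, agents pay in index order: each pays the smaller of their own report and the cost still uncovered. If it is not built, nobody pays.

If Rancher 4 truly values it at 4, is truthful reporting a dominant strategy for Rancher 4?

Check each profile of the others' reports and compare truth against every alternative report.
Others report (4, 4, 32): truth gives 4, best alternative gives 4.
Others report (4, 4, 35): truth gives 4, best alternative gives 4.
Others report (4, 8, 32): truth gives 4, best alternative gives 4.
Others report (4, 8, 35): truth gives 4, best alternative gives 4.
Others report (4, 32, 4): truth gives 4, best alternative gives 4.
Others report (4, 32, 8): truth gives 4, best alternative gives 4.
(Remaining 58 profiles checked similarly; truth is weakly best in each.)
In every case the truthful report is at least as good as any alternative, so it is a dominant strategy.

Yes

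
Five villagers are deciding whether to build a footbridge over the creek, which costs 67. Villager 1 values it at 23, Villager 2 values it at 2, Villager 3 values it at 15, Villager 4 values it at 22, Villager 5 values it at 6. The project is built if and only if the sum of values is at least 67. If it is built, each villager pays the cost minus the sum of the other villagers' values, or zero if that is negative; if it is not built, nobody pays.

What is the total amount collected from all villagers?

63

Total value 68 ≥ cost 67, so it is built.
Villager 1: others sum to 45; max(0, 67 - 45) = 22.
Villager 2: others sum to 66; max(0, 67 - 66) = 1.
Villager 3: others sum to 53; max(0, 67 - 53) = 14.
Villager 4: others sum to 46; max(0, 67 - 46) = 21.
Villager 5: others sum to 62; max(0, 67 - 62) = 5.
Total collected = 22 + 1 + 14 + 21 + 5 = 63.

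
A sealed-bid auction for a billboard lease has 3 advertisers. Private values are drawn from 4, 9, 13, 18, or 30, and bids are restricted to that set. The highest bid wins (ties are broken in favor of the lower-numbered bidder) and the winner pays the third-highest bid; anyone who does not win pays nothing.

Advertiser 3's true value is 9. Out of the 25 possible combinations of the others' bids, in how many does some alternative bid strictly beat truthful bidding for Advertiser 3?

6

Others bid (4, 9): truth gives 0; bid 13 gives 5 > 0. Violating.
Others bid (4, 13): truth gives 0; bid 18 gives 5 > 0. Violating.
Others bid (4, 18): truth gives 0; bid 30 gives 5 > 0. Violating.
Others bid (9, 4): truth gives 0; bid 13 gives 5 > 0. Violating.
Others bid (4, 4): truth gives 5; no alternative beats it.
Others bid (4, 30): truth gives 0; no alternative beats it.
(Checking all 25 profiles: 6 have a profitable deviation, 19 do not.)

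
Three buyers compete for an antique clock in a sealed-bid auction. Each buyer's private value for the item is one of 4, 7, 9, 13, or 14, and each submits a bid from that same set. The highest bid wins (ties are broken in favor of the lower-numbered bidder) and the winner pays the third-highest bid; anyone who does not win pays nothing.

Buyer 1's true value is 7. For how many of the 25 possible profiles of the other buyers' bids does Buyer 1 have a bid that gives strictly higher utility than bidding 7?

Others bid (4, 9): truth gives 0; bid 9 gives 3 > 0. Violating.
Others bid (4, 13): truth gives 0; bid 13 gives 3 > 0. Violating.
Others bid (4, 14): truth gives 0; bid 14 gives 3 > 0. Violating.
Others bid (9, 4): truth gives 0; bid 9 gives 3 > 0. Violating.
Others bid (4, 4): truth gives 3; no alternative beats it.
Others bid (4, 7): truth gives 3; no alternative beats it.
(Checking all 25 profiles: 6 have a profitable deviation, 19 do not.)

6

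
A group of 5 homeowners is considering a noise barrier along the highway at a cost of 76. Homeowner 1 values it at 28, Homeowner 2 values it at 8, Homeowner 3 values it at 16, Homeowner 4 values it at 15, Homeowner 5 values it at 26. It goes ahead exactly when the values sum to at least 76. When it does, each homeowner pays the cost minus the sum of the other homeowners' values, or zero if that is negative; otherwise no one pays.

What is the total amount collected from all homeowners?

20

Total value 93 ≥ cost 76, so it is built.
Homeowner 1: others sum to 65; max(0, 76 - 65) = 11.
Homeowner 2: others sum to 85; max(0, 76 - 85) = 0.
Homeowner 3: others sum to 77; max(0, 76 - 77) = 0.
Homeowner 4: others sum to 78; max(0, 76 - 78) = 0.
Homeowner 5: others sum to 67; max(0, 76 - 67) = 9.
Total collected = 11 + 0 + 0 + 0 + 9 = 20.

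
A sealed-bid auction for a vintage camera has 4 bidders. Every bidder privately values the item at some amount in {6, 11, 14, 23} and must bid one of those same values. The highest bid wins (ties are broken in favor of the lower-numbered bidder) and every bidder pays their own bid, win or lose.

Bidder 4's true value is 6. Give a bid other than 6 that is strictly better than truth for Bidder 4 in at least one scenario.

11

Suppose Bidder 1 bids 6, Bidder 2 bids 6 and Bidder 3 bids 6.
Bid 6: loses but pays 6, utility -6.
Bid 11: wins, pays 11, utility 6 - 11 = -5.
So bidding 11 beats truth here (-5 > -6).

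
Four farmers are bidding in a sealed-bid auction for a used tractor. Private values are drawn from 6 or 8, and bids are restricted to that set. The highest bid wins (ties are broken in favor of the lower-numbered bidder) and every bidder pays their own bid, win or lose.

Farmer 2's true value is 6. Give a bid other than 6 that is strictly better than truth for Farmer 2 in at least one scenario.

Suppose Farmer 1 bids 6, Farmer 3 bids 6 and Farmer 4 bids 6.
Bid 6: loses but pays 6, utility -6.
Bid 8: wins, pays 8, utility 6 - 8 = -2.
So bidding 8 beats truth here (-2 > -6).

8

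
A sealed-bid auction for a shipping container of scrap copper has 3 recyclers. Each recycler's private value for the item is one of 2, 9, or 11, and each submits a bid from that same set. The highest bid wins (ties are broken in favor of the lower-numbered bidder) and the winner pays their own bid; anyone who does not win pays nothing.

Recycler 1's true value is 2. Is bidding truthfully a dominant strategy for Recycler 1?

Yes

Check each profile of the others' bids and compare truth against every alternative bid.
Others bid (2, 2): truth gives 0, best alternative gives -7.
Others bid (2, 9): truth gives 0, best alternative gives -7.
Others bid (9, 2): truth gives 0, best alternative gives -7.
Others bid (9, 9): truth gives 0, best alternative gives -7.
Others bid (2, 11): truth gives 0, best alternative gives 0.
Others bid (9, 11): truth gives 0, best alternative gives 0.
(Remaining 3 profiles checked similarly; truth is weakly best in each.)
In every case the truthful bid is at least as good as any alternative, so it is a dominant strategy.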